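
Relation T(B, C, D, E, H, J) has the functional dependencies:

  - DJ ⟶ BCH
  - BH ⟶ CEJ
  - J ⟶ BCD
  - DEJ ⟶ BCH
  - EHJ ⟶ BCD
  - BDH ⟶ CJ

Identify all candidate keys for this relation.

(J), (B, H)

{J}⁺: J→BCD adds B, C, D; DJ→BCH adds H; BH→CEJ adds E → {B, C, D, E, H, J}.
{B, H}⁺: BH→CEJ adds C, E, J; J→BCD adds D → {B, C, D, E, H, J}.
Any other superkey contains one of these as a subset, so there are no further candidate keys.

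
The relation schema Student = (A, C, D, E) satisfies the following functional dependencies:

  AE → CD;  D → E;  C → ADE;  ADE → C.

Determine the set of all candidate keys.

{C}⁺: C→ADE adds A, D, E → {A, C, D, E}.
{A, D}⁺: D→E adds E; ADE→C adds C → {A, C, D, E}. Minimal: {D}⁺ = {D, E}; {A}⁺ = {A} — none reach the full schema.
{A, E}⁺: AE→CD adds C, D → {A, C, D, E}. Minimal: {E}⁺ = {E}; {A}⁺ = {A} — none reach the full schema.

C; AD; AE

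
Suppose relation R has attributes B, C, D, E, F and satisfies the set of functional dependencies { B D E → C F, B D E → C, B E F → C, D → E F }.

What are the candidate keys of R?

{B, D}

Attributes B, D never appear on any right-hand side, so every candidate key must contain {B, D}.
{B, D}⁺ = {B, C, D, E, F}, which is all of the schema, so {B, D} is the only candidate key.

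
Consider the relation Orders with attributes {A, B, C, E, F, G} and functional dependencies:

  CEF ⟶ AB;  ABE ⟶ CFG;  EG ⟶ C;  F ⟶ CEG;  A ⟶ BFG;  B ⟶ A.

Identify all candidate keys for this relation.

{A}⁺: A→BFG adds B, F, G; F→CEG adds C, E → {A, B, C, E, F, G}.
{B}⁺: B→A adds A; A→BFG adds F, G; F→CEG adds C, E → {A, B, C, E, F, G}.
{F}⁺: F→CEG adds C, E, G; CEF→AB adds A, B → {A, B, C, E, F, G}.
Any other superkey contains one of these as a subset, so there are no further candidate keys.

{A}, {B}, {F}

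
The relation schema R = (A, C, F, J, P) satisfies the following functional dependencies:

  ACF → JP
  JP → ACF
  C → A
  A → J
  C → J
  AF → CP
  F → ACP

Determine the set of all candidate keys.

{F}⁺: F→ACP adds A, C, P; ACF→JP adds J → {A, C, F, J, P}.
{A, P}⁺: A→J adds J; JP→ACF adds C, F → {A, C, F, J, P}. Minimal: {P}⁺ = {P}; {A}⁺ = {A, J} — none reach the full schema.
{C, P}⁺: C→A adds A; A→J adds J; JP→ACF adds F → {A, C, F, J, P}. Minimal: {P}⁺ = {P}; {C}⁺ = {A, C, J} — none reach the full schema.
{J, P}⁺: JP→ACF adds A, C, F → {A, C, F, J, P}. Minimal: {P}⁺ = {P}; {J}⁺ = {J} — none reach the full schema.

(F), (A, P), (C, P), (J, P)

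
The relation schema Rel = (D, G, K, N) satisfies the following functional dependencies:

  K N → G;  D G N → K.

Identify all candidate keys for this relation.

(D, G, N), (D, K, N)

{D, G, N}⁺: DGN→K adds K → {D, G, K, N}.
{D, K, N}⁺: KN→G adds G → {D, G, K, N}.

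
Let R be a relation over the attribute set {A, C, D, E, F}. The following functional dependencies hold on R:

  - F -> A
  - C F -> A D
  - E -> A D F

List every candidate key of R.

(C, E)

Attributes C, E never appear on any right-hand side, so every candidate key must contain {C, E}.
{C, E}⁺ = {A, C, D, E, F}, which is all of the schema, so {C, E} is the only candidate key.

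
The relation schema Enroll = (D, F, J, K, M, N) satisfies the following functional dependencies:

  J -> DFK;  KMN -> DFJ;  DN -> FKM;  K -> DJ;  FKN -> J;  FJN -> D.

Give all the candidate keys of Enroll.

{D, N}⁺: DN→FKM adds F, K, M; K→DJ adds J → {D, F, J, K, M, N}. Minimal: {N}⁺ = {N}; {D}⁺ = {D} — none reach the full schema.
{J, N}⁺: J→DFK adds D, F, K; DN→FKM adds M → {D, F, J, K, M, N}. Minimal: {N}⁺ = {N}; {J}⁺ = {D, F, J, K} — none reach the full schema.
{K, N}⁺: K→DJ adds D, J; J→DFK adds F; DN→FKM adds M → {D, F, J, K, M, N}. Minimal: {N}⁺ = {N}; {K}⁺ = {D, F, J, K} — none reach the full schema.
Any other superkey contains one of these as a subset, so there are no further candidate keys.

{D, N}; {J, N}; {K, N}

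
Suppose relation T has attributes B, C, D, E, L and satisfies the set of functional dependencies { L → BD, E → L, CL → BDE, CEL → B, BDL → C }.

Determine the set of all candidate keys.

{E}⁺: E→L adds L; L→BD adds B, D; BDL→C adds C → {B, C, D, E, L}.
{L}⁺: L→BD adds B, D; BDL→C adds C; CL→BDE adds E → {B, C, D, E, L}.
Any other superkey contains one of these as a subset, so there are no further candidate keys.

{E}, {L}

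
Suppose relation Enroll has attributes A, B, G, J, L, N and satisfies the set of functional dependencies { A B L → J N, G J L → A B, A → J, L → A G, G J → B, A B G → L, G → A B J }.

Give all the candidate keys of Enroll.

{G}⁺: G→ABJ adds A, B, J; ABG→L adds L; ABL→JN adds N → {A, B, G, J, L, N}.
{L}⁺: L→AG adds A, G; G→ABJ adds B, J; ABL→JN adds N → {A, B, G, J, L, N}.
Any other superkey contains one of these as a subset, so there are no further candidate keys.

{G}, {L}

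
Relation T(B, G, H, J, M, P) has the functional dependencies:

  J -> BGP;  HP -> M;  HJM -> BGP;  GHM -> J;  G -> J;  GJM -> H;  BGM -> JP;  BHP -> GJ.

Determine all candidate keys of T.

{G, H}; {G, M}; {H, J}; {J, M}; {B, H, P}

{G, H}⁺: G→J adds J; J→BGP adds B, P; HP→M adds M → {B, G, H, J, M, P}.
{G, M}⁺: G→J adds J; GJM→H adds H; J→BGP adds B, P → {B, G, H, J, M, P}.
{H, J}⁺: J→BGP adds B, G, P; HP→M adds M → {B, G, H, J, M, P}.
{J, M}⁺: J→BGP adds B, G, P; GJM→H adds H → {B, G, H, J, M, P}.
{B, H, P}⁺: HP→M adds M; BHP→GJ adds G, J → {B, G, H, J, M, P}.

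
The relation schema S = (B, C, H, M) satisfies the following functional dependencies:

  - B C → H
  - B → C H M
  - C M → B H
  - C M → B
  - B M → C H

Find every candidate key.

(B); (C, M)

{B}⁺: B→CHM adds C, H, M → {B, C, H, M}.
{C, M}⁺: CM→BH adds B, H → {B, C, H, M}. Minimal: {M}⁺ = {M}; {C}⁺ = {C} — none reach the full schema.
Any other superkey contains one of these as a subset, so there are no further candidate keys.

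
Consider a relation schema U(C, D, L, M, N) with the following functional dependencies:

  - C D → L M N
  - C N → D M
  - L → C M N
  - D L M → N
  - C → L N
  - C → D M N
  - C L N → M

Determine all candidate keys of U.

{C}⁺: C→LN adds L, N; C→DMN adds D, M → {C, D, L, M, N}.
{L}⁺: L→CMN adds C, M, N; C→DMN adds D → {C, D, L, M, N}.
Any other superkey contains one of these as a subset, so there are no further candidate keys.

{C}, {L}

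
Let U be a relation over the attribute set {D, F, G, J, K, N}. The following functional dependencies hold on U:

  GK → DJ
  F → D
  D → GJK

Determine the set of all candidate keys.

Attributes F, N never appear on any right-hand side, so every candidate key must contain {F, N}.
{F, N}⁺ = {D, F, G, J, K, N}, which is all of the schema, so {F, N} is the only candidate key.

{F, N}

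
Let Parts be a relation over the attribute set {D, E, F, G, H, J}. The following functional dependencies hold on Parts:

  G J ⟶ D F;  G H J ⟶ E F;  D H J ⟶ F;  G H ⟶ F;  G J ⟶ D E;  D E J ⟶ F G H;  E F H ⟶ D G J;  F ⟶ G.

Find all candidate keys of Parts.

FJ, GJ, DEJ, DHJ, EFH, EGH

{F, J}⁺: F→G adds G; GJ→DF adds D; GJ→DE adds E; DEJ→FGH adds H → {D, E, F, G, H, J}. Minimal: {J}⁺ = {J}; {F}⁺ = {F, G} — none reach the full schema.
{G, J}⁺: GJ→DF adds D, F; GJ→DE adds E; DEJ→FGH adds H → {D, E, F, G, H, J}. Minimal: {J}⁺ = {J}; {G}⁺ = {G} — none reach the full schema.
{D, E, J}⁺: DEJ→FGH adds F, G, H → {D, E, F, G, H, J}. Minimal: {E, J}⁺ = {E, J}; {D, J}⁺ = {D, J}; {D, E}⁺ = {D, E} — none reach the full schema.
{D, H, J}⁺: DHJ→F adds F; F→G adds G; GHJ→EF adds E → {D, E, F, G, H, J}. Minimal: {H, J}⁺ = {H, J}; {D, J}⁺ = {D, J}; {D, H}⁺ = {D, H} — none reach the full schema.
{E, F, H}⁺: EFH→DGJ adds D, G, J → {D, E, F, G, H, J}. Minimal: {F, H}⁺ = {F, G, H}; {E, H}⁺ = {E, H}; {E, F}⁺ = {E, F, G} — none reach the full schema.
{E, G, H}⁺: GH→F adds F; EFH→DGJ adds D, J → {D, E, F, G, H, J}. Minimal: {G, H}⁺ = {F, G, H}; {E, H}⁺ = {E, H}; {E, G}⁺ = {E, G} — none reach the full schema.
Any other superkey contains one of these as a subset, so there are no further candidate keys.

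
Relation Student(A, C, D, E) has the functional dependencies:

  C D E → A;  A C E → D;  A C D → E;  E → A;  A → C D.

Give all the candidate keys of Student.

{A}⁺: A→CD adds C, D; ACD→E adds E → {A, C, D, E}.
{E}⁺: E→A adds A; A→CD adds C, D → {A, C, D, E}.

{A}; {E}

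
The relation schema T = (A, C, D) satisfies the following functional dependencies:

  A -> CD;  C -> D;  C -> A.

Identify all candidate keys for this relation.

{A}, {C}

{A}⁺: A→CD adds C, D → {A, C, D}.
{C}⁺: C→D adds D; C→A adds A → {A, C, D}.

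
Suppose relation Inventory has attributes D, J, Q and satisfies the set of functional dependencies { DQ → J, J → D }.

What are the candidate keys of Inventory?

Attribute Q never appears on the right-hand side of any dependency, so Q must belong to every candidate key.
{Q}⁺ = {Q}, which is not all of the schema, so we must add further attributes.
{D, Q}⁺: DQ→J adds J → {D, J, Q}. Minimal: {Q}⁺ = {Q}; {D}⁺ = {D} — none reach the full schema.
{J, Q}⁺: J→D adds D → {D, J, Q}. Minimal: {Q}⁺ = {Q}; {J}⁺ = {D, J} — none reach the full schema.

DQ, JQ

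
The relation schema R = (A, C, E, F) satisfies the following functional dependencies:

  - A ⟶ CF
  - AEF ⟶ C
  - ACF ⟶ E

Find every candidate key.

Attribute A never appears on the right-hand side of any dependency, so A must belong to every candidate key.
{A}⁺ = {A, C, E, F}, which is all of the schema, so {A} is the only candidate key.

A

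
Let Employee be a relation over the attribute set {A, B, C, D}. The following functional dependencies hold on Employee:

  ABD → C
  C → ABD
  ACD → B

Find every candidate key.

{C}⁺: C→ABD adds A, B, D → {A, B, C, D}.
{A, B, D}⁺: ABD→C adds C → {A, B, C, D}.
Any other superkey contains one of these as a subset, so there are no further candidate keys.

(C), (A, B, D)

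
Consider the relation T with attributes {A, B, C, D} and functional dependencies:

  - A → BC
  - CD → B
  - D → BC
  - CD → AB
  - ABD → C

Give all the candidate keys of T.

{D}⁺: D→BC adds B, C; CD→AB adds A → {A, B, C, D}.
No other minimal superkey exists.

(D)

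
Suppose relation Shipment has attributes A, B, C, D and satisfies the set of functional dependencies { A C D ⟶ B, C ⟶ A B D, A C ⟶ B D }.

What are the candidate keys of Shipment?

{C}

Attribute C never appears on the right-hand side of any dependency, so C must belong to every candidate key.
{C}⁺ = {A, B, C, D}, which is all of the schema, so {C} is the only candidate key.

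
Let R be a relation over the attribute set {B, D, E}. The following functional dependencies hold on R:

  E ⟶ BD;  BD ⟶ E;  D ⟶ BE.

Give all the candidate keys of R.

{D}⁺: D→BE adds B, E → {B, D, E}.
{E}⁺: E→BD adds B, D → {B, D, E}.
Any other superkey contains one of these as a subset, so there are no further candidate keys.

D, E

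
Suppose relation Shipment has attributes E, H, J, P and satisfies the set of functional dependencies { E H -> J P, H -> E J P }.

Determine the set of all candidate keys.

{H}

Attribute H never appears on the right-hand side of any dependency, so H must belong to every candidate key.
{H}⁺ = {E, H, J, P}, which is all of the schema, so {H} is the only candidate key.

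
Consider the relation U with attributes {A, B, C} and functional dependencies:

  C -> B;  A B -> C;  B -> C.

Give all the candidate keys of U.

AB, AC

Attribute A never appears on the right-hand side of any dependency, so A must belong to every candidate key.
{A}⁺ = {A}, which is not all of the schema, so we must add further attributes.
{A, B}⁺: AB→C adds C → {A, B, C}. Minimal: {B}⁺ = {B, C}; {A}⁺ = {A} — none reach the full schema.
{A, C}⁺: C→B adds B → {A, B, C}. Minimal: {C}⁺ = {B, C}; {A}⁺ = {A} — none reach the full schema.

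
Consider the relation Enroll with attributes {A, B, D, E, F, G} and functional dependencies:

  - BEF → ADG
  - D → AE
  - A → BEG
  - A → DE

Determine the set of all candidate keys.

AF, DF, BEF

Attribute F never appears on the right-hand side of any dependency, so F must belong to every candidate key.
{F}⁺ = {F}, which is not all of the schema, so we must add further attributes.
{A, F}⁺: A→BEG adds B, E, G; A→DE adds D → {A, B, D, E, F, G}. Minimal: {F}⁺ = {F}; {A}⁺ = {A, B, D, E, G} — none reach the full schema.
{D, F}⁺: D→AE adds A, E; A→BEG adds B, G → {A, B, D, E, F, G}. Minimal: {F}⁺ = {F}; {D}⁺ = {A, B, D, E, G} — none reach the full schema.
{B, E, F}⁺: BEF→ADG adds A, D, G → {A, B, D, E, F, G}. Minimal: {E, F}⁺ = {E, F}; {B, F}⁺ = {B, F}; {B, E}⁺ = {B, E} — none reach the full schema.
Any other superkey contains one of these as a subset, so there are no further candidate keys.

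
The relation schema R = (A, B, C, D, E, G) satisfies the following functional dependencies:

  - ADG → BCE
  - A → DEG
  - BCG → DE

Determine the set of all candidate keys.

Attribute A never appears on the right-hand side of any dependency, so A must belong to every candidate key.
{A}⁺ = {A, B, C, D, E, G}, which is all of the schema, so {A} is the only candidate key.

(A)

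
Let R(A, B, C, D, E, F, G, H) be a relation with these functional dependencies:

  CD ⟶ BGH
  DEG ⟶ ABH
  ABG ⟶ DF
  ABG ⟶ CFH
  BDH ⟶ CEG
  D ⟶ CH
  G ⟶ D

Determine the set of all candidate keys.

{D}⁺: D→CH adds C, H; CD→BGH adds B, G; BDH→CEG adds E; DEG→ABH adds A; ABG→DF adds F → {A, B, C, D, E, F, G, H}.
{G}⁺: G→D adds D; D→CH adds C, H; CD→BGH adds B; BDH→CEG adds E; DEG→ABH adds A; ABG→DF adds F → {A, B, C, D, E, F, G, H}.

{D}, {G}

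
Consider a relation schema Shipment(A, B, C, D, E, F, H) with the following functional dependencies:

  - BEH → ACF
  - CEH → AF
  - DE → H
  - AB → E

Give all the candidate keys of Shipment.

{A, B, D}; {B, D, E}

Attributes B, D never appear on any right-hand side, so every candidate key must contain {B, D}.
{B, D}⁺ = {B, D}, which is not all of the schema, so we must add further attributes.
{A, B, D}⁺: AB→E adds E; DE→H adds H; BEH→ACF adds C, F → {A, B, C, D, E, F, H}. Minimal: {B, D}⁺ = {B, D}; {A, D}⁺ = {A, D}; {A, B}⁺ = {A, B, E} — none reach the full schema.
{B, D, E}⁺: DE→H adds H; BEH→ACF adds A, C, F → {A, B, C, D, E, F, H}. Minimal: {D, E}⁺ = {D, E, H}; {B, E}⁺ = {B, E}; {B, D}⁺ = {B, D} — none reach the full schema.
Any other superkey contains one of these as a subset, so there are no further candidate keys.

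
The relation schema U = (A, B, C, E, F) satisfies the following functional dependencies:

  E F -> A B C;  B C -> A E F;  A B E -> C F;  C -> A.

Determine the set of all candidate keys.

BC, EF, ABE

{B, C}⁺: BC→AEF adds A, E, F → {A, B, C, E, F}.
{E, F}⁺: EF→ABC adds A, B, C → {A, B, C, E, F}.
{A, B, E}⁺: ABE→CF adds C, F → {A, B, C, E, F}.
Any other superkey contains one of these as a subset, so there are no further candidate keys.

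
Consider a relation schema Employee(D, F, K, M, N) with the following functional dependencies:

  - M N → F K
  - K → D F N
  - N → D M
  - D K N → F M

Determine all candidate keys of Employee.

{K}⁺: K→DFN adds D, F, N; N→DM adds M → {D, F, K, M, N}.
{N}⁺: N→DM adds D, M; MN→FK adds F, K → {D, F, K, M, N}.
Any other superkey contains one of these as a subset, so there are no further candidate keys.

(K), (N)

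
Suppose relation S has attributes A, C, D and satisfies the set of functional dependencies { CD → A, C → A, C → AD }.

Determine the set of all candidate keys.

Attribute C never appears on the right-hand side of any dependency, so C must belong to every candidate key.
{C}⁺ = {A, C, D}, which is all of the schema, so {C} is the only candidate key.

(C)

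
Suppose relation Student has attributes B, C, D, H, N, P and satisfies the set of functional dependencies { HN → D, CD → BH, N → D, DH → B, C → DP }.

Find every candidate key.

{C, N}

Attributes C, N never appear on any right-hand side, so every candidate key must contain {C, N}.
{C, N}⁺ = {B, C, D, H, N, P}, which is all of the schema, so {C, N} is the only candidate key.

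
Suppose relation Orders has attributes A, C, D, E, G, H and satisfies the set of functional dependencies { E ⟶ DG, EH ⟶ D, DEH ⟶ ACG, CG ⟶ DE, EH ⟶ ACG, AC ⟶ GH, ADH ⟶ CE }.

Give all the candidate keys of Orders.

{A, C}⁺: AC→GH adds G, H; CG→DE adds D, E → {A, C, D, E, G, H}.
{E, H}⁺: E→DG adds D, G; DEH→ACG adds A, C → {A, C, D, E, G, H}.
{A, D, H}⁺: ADH→CE adds C, E; E→DG adds G → {A, C, D, E, G, H}.
{C, G, H}⁺: CG→DE adds D, E; EH→ACG adds A → {A, C, D, E, G, H}.
Any other superkey contains one of these as a subset, so there are no further candidate keys.

{A, C}; {E, H}; {A, D, H}; {C, G, H}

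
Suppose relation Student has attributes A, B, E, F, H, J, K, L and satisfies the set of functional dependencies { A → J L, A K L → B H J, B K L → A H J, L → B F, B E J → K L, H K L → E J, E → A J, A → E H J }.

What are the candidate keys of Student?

{A}⁺: A→JL adds J, L; L→BF adds B, F; A→EHJ adds E, H; BEJ→KL adds K → {A, B, E, F, H, J, K, L}.
{E}⁺: E→AJ adds A, J; A→EHJ adds H; A→JL adds L; L→BF adds B, F; BEJ→KL adds K → {A, B, E, F, H, J, K, L}.
{K, L}⁺: L→BF adds B, F; BKL→AHJ adds A, H, J; HKL→EJ adds E → {A, B, E, F, H, J, K, L}.
Any other superkey contains one of these as a subset, so there are no further candidate keys.

A, E, KL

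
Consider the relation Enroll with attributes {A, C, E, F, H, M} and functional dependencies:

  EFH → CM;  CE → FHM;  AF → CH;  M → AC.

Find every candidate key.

Attribute E never appears on the right-hand side of any dependency, so E must belong to every candidate key.
{E}⁺ = {E}, which is not all of the schema, so we must add further attributes.
{C, E}⁺: CE→FHM adds F, H, M; M→AC adds A → {A, C, E, F, H, M}. Minimal: {E}⁺ = {E}; {C}⁺ = {C} — none reach the full schema.
{E, M}⁺: M→AC adds A, C; CE→FHM adds F, H → {A, C, E, F, H, M}. Minimal: {M}⁺ = {A, C, M}; {E}⁺ = {E} — none reach the full schema.
{A, E, F}⁺: AF→CH adds C, H; EFH→CM adds M → {A, C, E, F, H, M}. Minimal: {E, F}⁺ = {E, F}; {A, F}⁺ = {A, C, F, H}; {A, E}⁺ = {A, E} — none reach the full schema.
{E, F, H}⁺: EFH→CM adds C, M; M→AC adds A → {A, C, E, F, H, M}. Minimal: {F, H}⁺ = {F, H}; {E, H}⁺ = {E, H}; {E, F}⁺ = {E, F} — none reach the full schema.
Any other superkey contains one of these as a subset, so there are no further candidate keys.

{C, E}; {E, M}; {A, E, F}; {E, F, H}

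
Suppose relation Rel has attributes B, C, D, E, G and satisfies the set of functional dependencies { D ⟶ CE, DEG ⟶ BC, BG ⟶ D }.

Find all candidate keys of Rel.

{B, G}⁺: BG→D adds D; D→CE adds C, E → {B, C, D, E, G}. Minimal: {G}⁺ = {G}; {B}⁺ = {B} — none reach the full schema.
{D, G}⁺: D→CE adds C, E; DEG→BC adds B → {B, C, D, E, G}. Minimal: {G}⁺ = {G}; {D}⁺ = {C, D, E} — none reach the full schema.
Any other superkey contains one of these as a subset, so there are no further candidate keys.

(B, G), (D, G)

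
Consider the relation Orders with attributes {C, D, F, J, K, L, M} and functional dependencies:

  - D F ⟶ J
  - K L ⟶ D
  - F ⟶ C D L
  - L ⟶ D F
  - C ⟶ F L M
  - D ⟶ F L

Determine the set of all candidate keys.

Attribute K never appears on the right-hand side of any dependency, so K must belong to every candidate key.
{K}⁺ = {K}, which is not all of the schema, so we must add further attributes.
{C, K}⁺: C→FLM adds F, L, M; KL→D adds D; DF→J adds J → {C, D, F, J, K, L, M}. Minimal: {K}⁺ = {K}; {C}⁺ = {C, D, F, J, L, M} — none reach the full schema.
{D, K}⁺: D→FL adds F, L; DF→J adds J; F→CDL adds C; C→FLM adds M → {C, D, F, J, K, L, M}. Minimal: {K}⁺ = {K}; {D}⁺ = {C, D, F, J, L, M} — none reach the full schema.
{F, K}⁺: F→CDL adds C, D, L; C→FLM adds M; DF→J adds J → {C, D, F, J, K, L, M}. Minimal: {K}⁺ = {K}; {F}⁺ = {C, D, F, J, L, M} — none reach the full schema.
{K, L}⁺: KL→D adds D; L→DF adds F; DF→J adds J; F→CDL adds C; C→FLM adds M → {C, D, F, J, K, L, M}. Minimal: {L}⁺ = {C, D, F, J, L, M}; {K}⁺ = {K} — none reach the full schema.

(C, K), (D, K), (F, K), (K, L)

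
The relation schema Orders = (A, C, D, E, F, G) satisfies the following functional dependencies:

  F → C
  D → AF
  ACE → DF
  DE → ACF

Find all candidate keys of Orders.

DEG; ACEG; AEFG

Attributes E, G never appear on any right-hand side, so every candidate key must contain {E, G}.
{E, G}⁺ = {E, G}, which is not all of the schema, so we must add further attributes.
{D, E, G}⁺: D→AF adds A, F; DE→ACF adds C → {A, C, D, E, F, G}. Minimal: {E, G}⁺ = {E, G}; {D, G}⁺ = {A, C, D, F, G}; {D, E}⁺ = {A, C, D, E, F} — none reach the full schema.
{A, C, E, G}⁺: ACE→DF adds D, F → {A, C, D, E, F, G}. Minimal: {C, E, G}⁺ = {C, E, G}; {A, E, G}⁺ = {A, E, G}; {A, C, G}⁺ = {A, C, G}; … — none reach the full schema.
{A, E, F, G}⁺: F→C adds C; ACE→DF adds D → {A, C, D, E, F, G}. Minimal: {E, F, G}⁺ = {C, E, F, G}; {A, F, G}⁺ = {A, C, F, G}; {A, E, G}⁺ = {A, E, G}; … — none reach the full schema.
Any other superkey contains one of these as a subset, so there are no further candidate keys.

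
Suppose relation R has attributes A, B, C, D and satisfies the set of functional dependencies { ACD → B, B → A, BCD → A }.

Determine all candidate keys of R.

{A, C, D}, {B, C, D}

Attributes C, D never appear on any right-hand side, so every candidate key must contain {C, D}.
{C, D}⁺ = {C, D}, which is not all of the schema, so we must add further attributes.
{A, C, D}⁺: ACD→B adds B → {A, B, C, D}. Minimal: {C, D}⁺ = {C, D}; {A, D}⁺ = {A, D}; {A, C}⁺ = {A, C} — none reach the full schema.
{B, C, D}⁺: B→A adds A → {A, B, C, D}. Minimal: {C, D}⁺ = {C, D}; {B, D}⁺ = {A, B, D}; {B, C}⁺ = {A, B, C} — none reach the full schema.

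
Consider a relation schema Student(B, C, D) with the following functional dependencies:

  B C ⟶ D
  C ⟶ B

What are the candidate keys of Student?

{C}

Attribute C never appears on the right-hand side of any dependency, so C must belong to every candidate key.
{C}⁺ = {B, C, D}, which is all of the schema, so {C} is the only candidate key.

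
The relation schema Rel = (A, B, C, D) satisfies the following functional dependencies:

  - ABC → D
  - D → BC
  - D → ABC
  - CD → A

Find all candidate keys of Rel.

{D}⁺: D→BC adds B, C; D→ABC adds A → {A, B, C, D}.
{A, B, C}⁺: ABC→D adds D → {A, B, C, D}. Minimal: {B, C}⁺ = {B, C}; {A, C}⁺ = {A, C}; {A, B}⁺ = {A, B} — none reach the full schema.
Any other superkey contains one of these as a subset, so there are no further candidate keys.

{D}, {A, B, C}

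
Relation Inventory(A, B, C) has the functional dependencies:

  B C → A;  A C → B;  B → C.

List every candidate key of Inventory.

{B}⁺: B→C adds C; BC→A adds A → {A, B, C}.
{A, C}⁺: AC→B adds B → {A, B, C}.

{B}; {A, C}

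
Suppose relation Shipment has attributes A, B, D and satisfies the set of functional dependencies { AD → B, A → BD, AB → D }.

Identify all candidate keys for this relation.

Attribute A never appears on the right-hand side of any dependency, so A must belong to every candidate key.
{A}⁺ = {A, B, D}, which is all of the schema, so {A} is the only candidate key.

A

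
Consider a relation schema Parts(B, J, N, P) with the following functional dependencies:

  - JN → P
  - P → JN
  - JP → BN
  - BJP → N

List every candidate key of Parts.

P; JN

{P}⁺: P→JN adds J, N; JP→BN adds B → {B, J, N, P}.
{J, N}⁺: JN→P adds P; JP→BN adds B → {B, J, N, P}.
Any other superkey contains one of these as a subset, so there are no further candidate keys.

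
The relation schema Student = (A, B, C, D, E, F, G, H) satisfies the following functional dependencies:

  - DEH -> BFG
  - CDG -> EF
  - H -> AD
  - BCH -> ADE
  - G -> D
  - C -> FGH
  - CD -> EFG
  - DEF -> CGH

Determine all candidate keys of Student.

{C}, {E, H}, {D, E, F}, {E, F, G}

{C}⁺: C→FGH adds F, G, H; H→AD adds A, D; CD→EFG adds E; DEH→BFG adds B → {A, B, C, D, E, F, G, H}.
{E, H}⁺: H→AD adds A, D; DEH→BFG adds B, F, G; DEF→CGH adds C → {A, B, C, D, E, F, G, H}.
{D, E, F}⁺: DEF→CGH adds C, G, H; DEH→BFG adds B; H→AD adds A → {A, B, C, D, E, F, G, H}.
{E, F, G}⁺: G→D adds D; DEF→CGH adds C, H; DEH→BFG adds B; H→AD adds A → {A, B, C, D, E, F, G, H}.
Any other superkey contains one of these as a subset, so there are no further candidate keys.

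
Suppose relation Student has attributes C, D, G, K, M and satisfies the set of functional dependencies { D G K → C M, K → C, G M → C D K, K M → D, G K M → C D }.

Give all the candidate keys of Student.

(G, M); (D, G, K)

Attribute G never appears on the right-hand side of any dependency, so G must belong to every candidate key.
{G}⁺ = {G}, which is not all of the schema, so we must add further attributes.
{G, M}⁺: GM→CDK adds C, D, K → {C, D, G, K, M}. Minimal: {M}⁺ = {M}; {G}⁺ = {G} — none reach the full schema.
{D, G, K}⁺: DGK→CM adds C, M → {C, D, G, K, M}. Minimal: {G, K}⁺ = {C, G, K}; {D, K}⁺ = {C, D, K}; {D, G}⁺ = {D, G} — none reach the full schema.
Any other superkey contains one of these as a subset, so there are no further candidate keys.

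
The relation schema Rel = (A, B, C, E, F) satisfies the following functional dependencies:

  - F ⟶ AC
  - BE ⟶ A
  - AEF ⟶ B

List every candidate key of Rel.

Attributes E, F never appear on any right-hand side, so every candidate key must contain {E, F}.
{E, F}⁺ = {A, B, C, E, F}, which is all of the schema, so {E, F} is the only candidate key.

EF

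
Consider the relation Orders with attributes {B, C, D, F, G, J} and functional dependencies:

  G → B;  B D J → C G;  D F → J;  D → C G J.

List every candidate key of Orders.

Attributes D, F never appear on any right-hand side, so every candidate key must contain {D, F}.
{D, F}⁺ = {B, C, D, F, G, J}, which is all of the schema, so {D, F} is the only candidate key.

{D, F}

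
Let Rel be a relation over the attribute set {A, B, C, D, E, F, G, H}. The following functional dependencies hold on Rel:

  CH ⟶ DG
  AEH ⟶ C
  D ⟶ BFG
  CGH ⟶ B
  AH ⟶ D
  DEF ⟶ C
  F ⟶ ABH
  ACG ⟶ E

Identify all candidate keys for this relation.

{C, D}⁺: D→BFG adds B, F, G; F→ABH adds A, H; ACG→E adds E → {A, B, C, D, E, F, G, H}. Minimal: {D}⁺ = {A, B, D, F, G, H}; {C}⁺ = {C} — none reach the full schema.
{C, F}⁺: F→ABH adds A, B, H; CH→DG adds D, G; ACG→E adds E → {A, B, C, D, E, F, G, H}. Minimal: {F}⁺ = {A, B, D, F, G, H}; {C}⁺ = {C} — none reach the full schema.
{C, H}⁺: CH→DG adds D, G; D→BFG adds B, F; F→ABH adds A; ACG→E adds E → {A, B, C, D, E, F, G, H}. Minimal: {H}⁺ = {H}; {C}⁺ = {C} — none reach the full schema.
{D, E}⁺: D→BFG adds B, F, G; DEF→C adds C; F→ABH adds A, H → {A, B, C, D, E, F, G, H}. Minimal: {E}⁺ = {E}; {D}⁺ = {A, B, D, F, G, H} — none reach the full schema.
{E, F}⁺: F→ABH adds A, B, H; AEH→C adds C; AH→D adds D; CH→DG adds G → {A, B, C, D, E, F, G, H}. Minimal: {F}⁺ = {A, B, D, F, G, H}; {E}⁺ = {E} — none reach the full schema.
{A, E, H}⁺: AEH→C adds C; AH→D adds D; CH→DG adds G; D→BFG adds B, F → {A, B, C, D, E, F, G, H}. Minimal: {E, H}⁺ = {E, H}; {A, H}⁺ = {A, B, D, F, G, H}; {A, E}⁺ = {A, E} — none reach the full schema.
Any other superkey contains one of these as a subset, so there are no further candidate keys.

CD; CF; CH; DE; EF; AEH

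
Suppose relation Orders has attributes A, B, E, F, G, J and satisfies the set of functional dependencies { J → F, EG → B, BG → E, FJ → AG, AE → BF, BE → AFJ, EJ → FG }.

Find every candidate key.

{A, E}⁺: AE→BF adds B, F; BE→AFJ adds J; EJ→FG adds G → {A, B, E, F, G, J}. Minimal: {E}⁺ = {E}; {A}⁺ = {A} — none reach the full schema.
{B, E}⁺: BE→AFJ adds A, F, J; EJ→FG adds G → {A, B, E, F, G, J}. Minimal: {E}⁺ = {E}; {B}⁺ = {B} — none reach the full schema.
{B, G}⁺: BG→E adds E; BE→AFJ adds A, F, J → {A, B, E, F, G, J}. Minimal: {G}⁺ = {G}; {B}⁺ = {B} — none reach the full schema.
{B, J}⁺: J→F adds F; FJ→AG adds A, G; BG→E adds E → {A, B, E, F, G, J}. Minimal: {J}⁺ = {A, F, G, J}; {B}⁺ = {B} — none reach the full schema.
{E, G}⁺: EG→B adds B; BE→AFJ adds A, F, J → {A, B, E, F, G, J}. Minimal: {G}⁺ = {G}; {E}⁺ = {E} — none reach the full schema.
{E, J}⁺: J→F adds F; FJ→AG adds A, G; AE→BF adds B → {A, B, E, F, G, J}. Minimal: {J}⁺ = {A, F, G, J}; {E}⁺ = {E} — none reach the full schema.
Any other superkey contains one of these as a subset, so there are no further candidate keys.

(A, E), (B, E), (B, G), (B, J), (E, G), (E, J)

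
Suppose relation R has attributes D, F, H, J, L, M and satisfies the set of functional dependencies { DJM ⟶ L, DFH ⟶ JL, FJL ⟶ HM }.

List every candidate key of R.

{D, F, H}⁺: DFH→JL adds J, L; FJL→HM adds M → {D, F, H, J, L, M}.
{D, F, J, L}⁺: FJL→HM adds H, M → {D, F, H, J, L, M}.
{D, F, J, M}⁺: DJM→L adds L; FJL→HM adds H → {D, F, H, J, L, M}.

DFH, DFJL, DFJM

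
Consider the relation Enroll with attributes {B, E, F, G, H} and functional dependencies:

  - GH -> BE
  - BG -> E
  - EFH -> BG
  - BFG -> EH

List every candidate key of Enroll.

(B, F, G), (E, F, H), (F, G, H)

{B, F, G}⁺: BG→E adds E; BFG→EH adds H → {B, E, F, G, H}. Minimal: {F, G}⁺ = {F, G}; {B, G}⁺ = {B, E, G}; {B, F}⁺ = {B, F} — none reach the full schema.
{E, F, H}⁺: EFH→BG adds B, G → {B, E, F, G, H}. Minimal: {F, H}⁺ = {F, H}; {E, H}⁺ = {E, H}; {E, F}⁺ = {E, F} — none reach the full schema.
{F, G, H}⁺: GH→BE adds B, E → {B, E, F, G, H}. Minimal: {G, H}⁺ = {B, E, G, H}; {F, H}⁺ = {F, H}; {F, G}⁺ = {F, G} — none reach the full schema.
Any other superkey contains one of these as a subset, so there are no further candidate keys.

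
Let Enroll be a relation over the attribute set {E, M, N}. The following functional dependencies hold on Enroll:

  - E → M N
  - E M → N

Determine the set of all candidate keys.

{E}

Attribute E never appears on the right-hand side of any dependency, so E must belong to every candidate key.
{E}⁺ = {E, M, N}, which is all of the schema, so {E} is the only candidate key.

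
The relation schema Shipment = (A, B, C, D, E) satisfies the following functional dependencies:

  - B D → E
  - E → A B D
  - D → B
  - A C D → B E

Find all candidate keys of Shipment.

{C, D}, {C, E}

Attribute C never appears on the right-hand side of any dependency, so C must belong to every candidate key.
{C}⁺ = {C}, which is not all of the schema, so we must add further attributes.
{C, D}⁺: D→B adds B; BD→E adds E; E→ABD adds A → {A, B, C, D, E}. Minimal: {D}⁺ = {A, B, D, E}; {C}⁺ = {C} — none reach the full schema.
{C, E}⁺: E→ABD adds A, B, D → {A, B, C, D, E}. Minimal: {E}⁺ = {A, B, D, E}; {C}⁺ = {C} — none reach the full schema.
Any other superkey contains one of these as a subset, so there are no further candidate keys.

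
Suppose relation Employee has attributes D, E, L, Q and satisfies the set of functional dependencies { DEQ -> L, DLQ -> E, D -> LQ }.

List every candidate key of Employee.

D

Attribute D never appears on the right-hand side of any dependency, so D must belong to every candidate key.
{D}⁺ = {D, E, L, Q}, which is all of the schema, so {D} is the only candidate key.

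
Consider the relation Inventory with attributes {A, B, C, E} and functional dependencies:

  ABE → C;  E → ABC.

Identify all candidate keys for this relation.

{E}

Attribute E never appears on the right-hand side of any dependency, so E must belong to every candidate key.
{E}⁺ = {A, B, C, E}, which is all of the schema, so {E} is the only candidate key.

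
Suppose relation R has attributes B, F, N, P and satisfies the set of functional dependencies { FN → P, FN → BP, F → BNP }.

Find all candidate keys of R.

(F)

Attribute F never appears on the right-hand side of any dependency, so F must belong to every candidate key.
{F}⁺ = {B, F, N, P}, which is all of the schema, so {F} is the only candidate key.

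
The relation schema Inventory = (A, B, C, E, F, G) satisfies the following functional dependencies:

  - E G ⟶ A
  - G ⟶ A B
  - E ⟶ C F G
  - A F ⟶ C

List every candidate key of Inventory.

{E}

{E}⁺: E→CFG adds C, F, G; EG→A adds A; G→AB adds B → {A, B, C, E, F, G}.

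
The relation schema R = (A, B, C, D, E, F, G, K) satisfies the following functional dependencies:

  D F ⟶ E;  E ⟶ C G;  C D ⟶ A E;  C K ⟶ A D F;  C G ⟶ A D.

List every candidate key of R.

Attributes B, K never appear on any right-hand side, so every candidate key must contain {B, K}.
{B, K}⁺ = {B, K}, which is not all of the schema, so we must add further attributes.
{B, C, K}⁺: CK→ADF adds A, D, F; DF→E adds E; E→CG adds G → {A, B, C, D, E, F, G, K}. Minimal: {C, K}⁺ = {A, C, D, E, F, G, K}; {B, K}⁺ = {B, K}; {B, C}⁺ = {B, C} — none reach the full schema.
{B, E, K}⁺: E→CG adds C, G; CK→ADF adds A, D, F → {A, B, C, D, E, F, G, K}. Minimal: {E, K}⁺ = {A, C, D, E, F, G, K}; {B, K}⁺ = {B, K}; {B, E}⁺ = {A, B, C, D, E, G} — none reach the full schema.
{B, D, F, K}⁺: DF→E adds E; E→CG adds C, G; CD→AE adds A → {A, B, C, D, E, F, G, K}. Minimal: {D, F, K}⁺ = {A, C, D, E, F, G, K}; {B, F, K}⁺ = {B, F, K}; {B, D, K}⁺ = {B, D, K}; … — none reach the full schema.
Any other superkey contains one of these as a subset, so there are no further candidate keys.

{B, C, K}; {B, E, K}; {B, D, F, K}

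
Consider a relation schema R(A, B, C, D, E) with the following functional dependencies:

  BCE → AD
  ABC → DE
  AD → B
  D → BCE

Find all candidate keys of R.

{D}; {A, B, C}; {B, C, E}

{D}⁺: D→BCE adds B, C, E; BCE→AD adds A → {A, B, C, D, E}.
{A, B, C}⁺: ABC→DE adds D, E → {A, B, C, D, E}. Minimal: {B, C}⁺ = {B, C}; {A, C}⁺ = {A, C}; {A, B}⁺ = {A, B} — none reach the full schema.
{B, C, E}⁺: BCE→AD adds A, D → {A, B, C, D, E}. Minimal: {C, E}⁺ = {C, E}; {B, E}⁺ = {B, E}; {B, C}⁺ = {B, C} — none reach the full schema.
Any other superkey contains one of these as a subset, so there are no further candidate keys.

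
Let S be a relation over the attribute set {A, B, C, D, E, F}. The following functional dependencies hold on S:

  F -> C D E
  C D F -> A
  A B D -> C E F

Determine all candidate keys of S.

Attribute B never appears on the right-hand side of any dependency, so B must belong to every candidate key.
{B}⁺ = {B}, which is not all of the schema, so we must add further attributes.
{B, F}⁺: F→CDE adds C, D, E; CDF→A adds A → {A, B, C, D, E, F}.
{A, B, D}⁺: ABD→CEF adds C, E, F → {A, B, C, D, E, F}.

{B, F}, {A, B, D}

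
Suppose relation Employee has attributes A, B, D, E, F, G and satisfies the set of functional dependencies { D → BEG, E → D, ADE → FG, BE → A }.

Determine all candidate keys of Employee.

{D}, {E}

{D}⁺: D→BEG adds B, E, G; BE→A adds A; ADE→FG adds F → {A, B, D, E, F, G}.
{E}⁺: E→D adds D; D→BEG adds B, G; BE→A adds A; ADE→FG adds F → {A, B, D, E, F, G}.
Any other superkey contains one of these as a subset, so there are no further candidate keys.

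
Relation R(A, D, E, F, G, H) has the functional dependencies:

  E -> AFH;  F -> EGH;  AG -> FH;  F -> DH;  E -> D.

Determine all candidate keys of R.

{E}, {F}, {A, G}

{E}⁺: E→AFH adds A, F, H; F→EGH adds G; F→DH adds D → {A, D, E, F, G, H}.
{F}⁺: F→EGH adds E, G, H; F→DH adds D; E→AFH adds A → {A, D, E, F, G, H}.
{A, G}⁺: AG→FH adds F, H; F→DH adds D; F→EGH adds E → {A, D, E, F, G, H}. Minimal: {G}⁺ = {G}; {A}⁺ = {A} — none reach the full schema.
Any other superkey contains one of these as a subset, so there are no further candidate keys.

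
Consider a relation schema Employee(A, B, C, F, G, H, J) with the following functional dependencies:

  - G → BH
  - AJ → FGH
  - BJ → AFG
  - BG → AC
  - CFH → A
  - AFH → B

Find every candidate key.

AJ, BJ, GJ, CFHJ

Attribute J never appears on the right-hand side of any dependency, so J must belong to every candidate key.
{J}⁺ = {J}, which is not all of the schema, so we must add further attributes.
{A, J}⁺: AJ→FGH adds F, G, H; AFH→B adds B; BG→AC adds C → {A, B, C, F, G, H, J}.
{B, J}⁺: BJ→AFG adds A, F, G; BG→AC adds C; G→BH adds H → {A, B, C, F, G, H, J}.
{G, J}⁺: G→BH adds B, H; BJ→AFG adds A, F; BG→AC adds C → {A, B, C, F, G, H, J}.
{C, F, H, J}⁺: CFH→A adds A; AFH→B adds B; AJ→FGH adds G → {A, B, C, F, G, H, J}.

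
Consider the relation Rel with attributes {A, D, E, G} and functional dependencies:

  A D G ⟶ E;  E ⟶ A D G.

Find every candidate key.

E; ADG

{E}⁺: E→ADG adds A, D, G → {A, D, E, G}.
{A, D, G}⁺: ADG→E adds E → {A, D, E, G}. Minimal: {D, G}⁺ = {D, G}; {A, G}⁺ = {A, G}; {A, D}⁺ = {A, D} — none reach the full schema.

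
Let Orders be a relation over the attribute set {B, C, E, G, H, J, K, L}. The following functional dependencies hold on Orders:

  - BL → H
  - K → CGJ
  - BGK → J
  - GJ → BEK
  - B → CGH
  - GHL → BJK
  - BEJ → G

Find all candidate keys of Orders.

{B, L}, {K, L}, {G, H, L}, {G, J, L}

{B, L}⁺: BL→H adds H; B→CGH adds C, G; GHL→BJK adds J, K; GJ→BEK adds E → {B, C, E, G, H, J, K, L}. Minimal: {L}⁺ = {L}; {B}⁺ = {B, C, G, H} — none reach the full schema.
{K, L}⁺: K→CGJ adds C, G, J; GJ→BEK adds B, E; B→CGH adds H → {B, C, E, G, H, J, K, L}. Minimal: {L}⁺ = {L}; {K}⁺ = {B, C, E, G, H, J, K} — none reach the full schema.
{G, H, L}⁺: GHL→BJK adds B, J, K; K→CGJ adds C; GJ→BEK adds E → {B, C, E, G, H, J, K, L}. Minimal: {H, L}⁺ = {H, L}; {G, L}⁺ = {G, L}; {G, H}⁺ = {G, H} — none reach the full schema.
{G, J, L}⁺: GJ→BEK adds B, E, K; B→CGH adds C, H → {B, C, E, G, H, J, K, L}. Minimal: {J, L}⁺ = {J, L}; {G, L}⁺ = {G, L}; {G, J}⁺ = {B, C, E, G, H, J, K} — none reach the full schema.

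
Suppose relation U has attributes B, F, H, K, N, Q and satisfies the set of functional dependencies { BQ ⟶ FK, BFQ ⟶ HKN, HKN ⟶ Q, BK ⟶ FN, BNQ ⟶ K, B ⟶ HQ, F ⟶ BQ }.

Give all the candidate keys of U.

B; F

{B}⁺: B→HQ adds H, Q; BQ→FK adds F, K; BFQ→HKN adds N → {B, F, H, K, N, Q}.
{F}⁺: F→BQ adds B, Q; BQ→FK adds K; BFQ→HKN adds H, N → {B, F, H, K, N, Q}.
Any other superkey contains one of these as a subset, so there are no further candidate keys.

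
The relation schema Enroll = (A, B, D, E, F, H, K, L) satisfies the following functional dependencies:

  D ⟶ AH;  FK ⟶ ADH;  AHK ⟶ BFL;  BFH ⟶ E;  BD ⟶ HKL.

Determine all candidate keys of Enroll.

BD, DK, FK, AHK

{B, D}⁺: D→AH adds A, H; BD→HKL adds K, L; AHK→BFL adds F; BFH→E adds E → {A, B, D, E, F, H, K, L}. Minimal: {D}⁺ = {A, D, H}; {B}⁺ = {B} — none reach the full schema.
{D, K}⁺: D→AH adds A, H; AHK→BFL adds B, F, L; BFH→E adds E → {A, B, D, E, F, H, K, L}. Minimal: {K}⁺ = {K}; {D}⁺ = {A, D, H} — none reach the full schema.
{F, K}⁺: FK→ADH adds A, D, H; AHK→BFL adds B, L; BFH→E adds E → {A, B, D, E, F, H, K, L}. Minimal: {K}⁺ = {K}; {F}⁺ = {F} — none reach the full schema.
{A, H, K}⁺: AHK→BFL adds B, F, L; BFH→E adds E; FK→ADH adds D → {A, B, D, E, F, H, K, L}. Minimal: {H, K}⁺ = {H, K}; {A, K}⁺ = {A, K}; {A, H}⁺ = {A, H} — none reach the full schema.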